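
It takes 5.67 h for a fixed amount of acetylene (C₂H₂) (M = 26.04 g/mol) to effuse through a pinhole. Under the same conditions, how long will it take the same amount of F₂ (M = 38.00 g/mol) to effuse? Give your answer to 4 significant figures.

Graham's law gives t_F₂/t_C₂H₂ = √(M_F₂/M_C₂H₂) = √(38.00/26.04) = √1.459 = 1.208.
So the time for F₂ is 5.67 × 1.208 = 6.849 h.

6.849 h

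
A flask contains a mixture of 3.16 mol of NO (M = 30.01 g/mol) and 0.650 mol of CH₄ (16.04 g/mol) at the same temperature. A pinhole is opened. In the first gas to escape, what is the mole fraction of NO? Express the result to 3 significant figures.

0.780

The effusion rate of species i is ∝ p_i/√M_i ∝ n_i/√M_i.
Mole fraction of NO in the effusate = (n_NO/√M_NO) / (n_NO/√M_NO + n_CH₄/√M_CH₄)
= (3.16/√30.01) / (3.16/√30.01 + 0.650/√16.04) = 0.5768/(0.5768 + 0.1623) = 0.780.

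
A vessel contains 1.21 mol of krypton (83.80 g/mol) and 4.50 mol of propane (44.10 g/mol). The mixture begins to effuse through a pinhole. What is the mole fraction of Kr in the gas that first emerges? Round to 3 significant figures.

0.163

The effusion rate of species i is ∝ p_i/√M_i ∝ n_i/√M_i.
x_Kr(eff) = (n_Kr/√M_Kr) / (n_Kr/√M_Kr + n_C₃H₈/√M_C₃H₈)
= (1.21/√83.80) / (1.21/√83.80 + 4.50/√44.10) = 0.1322/(0.1322 + 0.6776) = 0.163.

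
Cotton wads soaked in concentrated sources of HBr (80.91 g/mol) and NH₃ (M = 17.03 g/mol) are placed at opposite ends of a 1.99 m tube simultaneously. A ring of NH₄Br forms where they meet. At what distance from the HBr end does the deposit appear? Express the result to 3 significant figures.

Distances travelled in equal time are proportional to diffusion rates, so d_HBr/d_NH₃ = √(M_NH₃/M_HBr) = √(17.03/80.91) = 0.4588.
With d_HBr + d_NH₃ = 1.99 m, d_NH₃ = 1.99/(1 + 0.4588) = 1.364 m.
d_HBr = 1.99 − 1.364 = 0.626 m.

0.626 m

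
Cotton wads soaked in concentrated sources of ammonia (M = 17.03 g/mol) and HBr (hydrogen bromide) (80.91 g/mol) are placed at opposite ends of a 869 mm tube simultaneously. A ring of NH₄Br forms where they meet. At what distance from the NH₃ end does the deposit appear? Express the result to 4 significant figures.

595.7 mm

In equal time, each gas travels a distance ∝ its rate ∝ 1/√M, so d_NH₃/d_HBr = √(M_HBr/M_NH₃) = √(80.91/17.03) = 2.180.
With d_NH₃ + d_HBr = 869 mm, d_HBr = 869/(1 + 2.180) = 273.3 mm.
d_NH₃ = 869 − 273.3 = 595.7 mm.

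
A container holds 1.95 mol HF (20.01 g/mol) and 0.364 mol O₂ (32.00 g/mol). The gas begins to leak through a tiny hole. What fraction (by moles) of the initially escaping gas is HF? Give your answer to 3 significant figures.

0.871

Effusion rate of each component ∝ n_i/√M_i (partial pressure × 1/√M).
Mole fraction of HF in the effusate = (n_HF/√M_HF) / (n_HF/√M_HF + n_O₂/√M_O₂)
= (1.95/√20.01) / (1.95/√20.01 + 0.364/√32.00) = 0.4359/(0.4359 + 0.06435) = 0.871.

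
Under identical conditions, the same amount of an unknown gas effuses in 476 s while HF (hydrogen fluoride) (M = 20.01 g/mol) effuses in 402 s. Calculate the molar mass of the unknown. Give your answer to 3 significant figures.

By Graham's law, t_X/t_HF = √(M_X/M_HF).
476/402 = 1.184 = √(M_X/20.01)
M_X = 20.01 × 1.184² = 20.01 × 1.402 = 28.1 g/mol

28.1 g/mol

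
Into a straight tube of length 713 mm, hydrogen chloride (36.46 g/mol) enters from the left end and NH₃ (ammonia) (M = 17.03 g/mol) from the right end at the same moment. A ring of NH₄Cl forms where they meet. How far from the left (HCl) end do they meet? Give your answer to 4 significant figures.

The fronts meet when d_HCl + d_NH₃ = L with d_HCl/d_NH₃ = √(M_NH₃/M_HCl) (Graham's law). Here √(M_NH₃/M_HCl) = √(17.03/36.46) = 0.6834.
With d_HCl + d_NH₃ = 713 mm, d_NH₃ = 713/(1 + 0.6834) = 423.5 mm.
d_HCl = 713 − 423.5 = 289.5 mm.

289.5 mm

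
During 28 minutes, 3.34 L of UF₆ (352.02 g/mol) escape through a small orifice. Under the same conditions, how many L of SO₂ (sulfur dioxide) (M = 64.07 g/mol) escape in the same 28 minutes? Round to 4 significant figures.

Graham's law gives rate_SO₂/rate_UF₆ = √(M_UF₆/M_SO₂) = √(352.02/64.07) = √5.494 = 2.344.
So the volume for SO₂ is 3.34 × 2.344 = 7.829 L.

7.829 L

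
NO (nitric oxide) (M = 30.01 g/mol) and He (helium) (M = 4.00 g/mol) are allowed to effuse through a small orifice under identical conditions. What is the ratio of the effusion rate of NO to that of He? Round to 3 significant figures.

Using Graham's law: rate_NO/rate_He = √(M_He/M_NO) = √(4.00/30.01) = √0.1333 = 0.365.

0.365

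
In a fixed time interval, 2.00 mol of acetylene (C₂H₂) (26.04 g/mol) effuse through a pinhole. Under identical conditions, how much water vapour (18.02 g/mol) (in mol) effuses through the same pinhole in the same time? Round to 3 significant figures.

Since effusion rate ∝ 1/√M, rate_H₂O/rate_C₂H₂ = √(M_C₂H₂/M_H₂O) = √(26.04/18.02) = √1.445 = 1.202.
So the amount for H₂O is 2.00 × 1.202 = 2.40 mol.

2.40 mol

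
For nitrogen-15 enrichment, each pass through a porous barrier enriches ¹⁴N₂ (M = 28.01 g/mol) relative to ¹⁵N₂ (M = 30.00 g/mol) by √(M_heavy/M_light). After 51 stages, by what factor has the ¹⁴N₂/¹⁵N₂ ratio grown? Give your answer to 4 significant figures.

5.756

Each stage multiplies the ratio by α = √(30.00/28.01), so after 51 stages the overall factor is α^51 = (30.00/28.01)^(51/2).
= 1.07105^(51/2) = 5.756.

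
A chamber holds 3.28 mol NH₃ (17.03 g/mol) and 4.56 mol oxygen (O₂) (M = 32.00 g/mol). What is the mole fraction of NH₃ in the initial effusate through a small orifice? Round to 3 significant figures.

The effusion rate of species i is ∝ p_i/√M_i ∝ n_i/√M_i.
Mole fraction of NH₃ in the effusate = (n_NH₃/√M_NH₃) / (n_NH₃/√M_NH₃ + n_O₂/√M_O₂)
= (3.28/√17.03) / (3.28/√17.03 + 4.56/√32.00) = 0.7948/(0.7948 + 0.8061) = 0.496.

0.496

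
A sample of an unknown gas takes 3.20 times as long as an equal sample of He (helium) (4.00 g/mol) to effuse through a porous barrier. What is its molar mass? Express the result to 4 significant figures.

40.96 g/mol

Using Graham's law: t_X/t_He = √(M_X/M_He).
3.20 = √(M_X/4.00)
M_X = 4.00 × 3.20² = 4.00 × 10.24 = 40.96 g/mol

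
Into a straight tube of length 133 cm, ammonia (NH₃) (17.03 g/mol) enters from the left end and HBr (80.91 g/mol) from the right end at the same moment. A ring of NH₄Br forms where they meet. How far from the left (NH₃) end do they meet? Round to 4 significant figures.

Graham's law gives d_NH₃/d_HBr = rate_NH₃/rate_HBr = √(M_HBr/M_NH₃) = √(80.91/17.03) = 2.180.
With d_NH₃ + d_HBr = 133 cm, d_HBr = 133/(1 + 2.180) = 41.83 cm.
d_NH₃ = 133 − 41.83 = 91.17 cm.

91.17 cm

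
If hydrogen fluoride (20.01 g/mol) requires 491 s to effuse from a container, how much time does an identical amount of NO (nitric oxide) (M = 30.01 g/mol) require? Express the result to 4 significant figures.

Graham's law gives t_NO/t_HF = √(M_NO/M_HF) = √(30.01/20.01) = √1.500 = 1.225.
So the time for NO is 491 × 1.225 = 601.3 s.

601.3 s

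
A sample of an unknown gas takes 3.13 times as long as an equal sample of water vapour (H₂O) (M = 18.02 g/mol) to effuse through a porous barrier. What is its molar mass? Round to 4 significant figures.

176.5 g/mol

From Graham's law, t_X/t_H₂O = √(M_X/M_H₂O).
3.13 = √(M_X/18.02)
M_X = 18.02 × 3.13² = 18.02 × 9.797 = 176.5 g/mol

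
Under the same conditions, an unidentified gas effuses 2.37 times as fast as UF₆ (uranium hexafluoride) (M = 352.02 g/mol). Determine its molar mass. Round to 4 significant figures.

Graham's law gives rate_X/rate_UF₆ = √(M_UF₆/M_X).
2.37 = √(352.02/M_X)
M_X = 352.02 / 2.37² = 352.02 / 5.617 = 62.67 g/mol

62.67 g/mol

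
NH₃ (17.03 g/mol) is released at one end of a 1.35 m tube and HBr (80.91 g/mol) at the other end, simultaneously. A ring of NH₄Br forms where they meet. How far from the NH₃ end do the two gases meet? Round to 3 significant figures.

0.925 m

Graham's law gives d_NH₃/d_HBr = rate_NH₃/rate_HBr = √(M_HBr/M_NH₃) = √(80.91/17.03) = 2.180.
With d_NH₃ + d_HBr = 1.35 m, d_HBr = 1.35/(1 + 2.180) = 0.4246 m.
d_NH₃ = 1.35 − 0.4246 = 0.925 m.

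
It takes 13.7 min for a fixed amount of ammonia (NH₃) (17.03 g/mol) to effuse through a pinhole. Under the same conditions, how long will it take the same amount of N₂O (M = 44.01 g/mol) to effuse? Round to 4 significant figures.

From Graham's law, t_N₂O/t_NH₃ = √(M_N₂O/M_NH₃) = √(44.01/17.03) = √2.584 = 1.608.
So the time for N₂O is 13.7 × 1.608 = 22.02 min.

22.02 min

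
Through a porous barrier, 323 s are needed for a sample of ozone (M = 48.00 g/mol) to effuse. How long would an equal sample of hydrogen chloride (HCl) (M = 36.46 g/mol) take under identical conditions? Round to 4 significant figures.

281.5 s

Graham's law gives t_HCl/t_O₃ = √(M_HCl/M_O₃) = √(36.46/48.00) = √0.7596 = 0.8715.
So the time for HCl is 323 × 0.8715 = 281.5 s.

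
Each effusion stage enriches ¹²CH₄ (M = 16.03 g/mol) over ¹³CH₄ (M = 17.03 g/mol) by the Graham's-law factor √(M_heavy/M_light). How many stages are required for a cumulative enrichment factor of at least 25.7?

Per stage α = (17.03/16.03)^(1/2) = 1.06238^0.5, giving ln α = 0.03026.
Need α^N ≥ 25.7 ⇒ N ≥ ln(25.7) / ln α = 3.246 / 0.03026 = 107.30.
Rounding up, N = 108 stages.

108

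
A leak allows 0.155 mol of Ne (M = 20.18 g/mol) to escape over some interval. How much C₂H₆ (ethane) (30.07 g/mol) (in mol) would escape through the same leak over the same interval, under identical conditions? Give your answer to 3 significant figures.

Since effusion rate ∝ 1/√M, rate_C₂H₆/rate_Ne = √(M_Ne/M_C₂H₆) = √(20.18/30.07) = √0.6711 = 0.8192.
So the amount for C₂H₆ is 0.155 × 0.8192 = 0.127 mol.

0.127 mol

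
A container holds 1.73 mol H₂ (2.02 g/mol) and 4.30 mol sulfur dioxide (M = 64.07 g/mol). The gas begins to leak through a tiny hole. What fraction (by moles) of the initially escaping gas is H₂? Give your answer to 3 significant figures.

Rate_i ∝ x_i/√M_i (Graham's law weighted by mole fraction), so the effusate composition follows n_i/√M_i.
So x_H₂ in the escaping gas = (n_H₂/√M_H₂) / Σ(n_i/√M_i)
= (1.73/√2.02) / (1.73/√2.02 + 4.30/√64.07) = 1.217/(1.217 + 0.5372) = 0.694.

0.694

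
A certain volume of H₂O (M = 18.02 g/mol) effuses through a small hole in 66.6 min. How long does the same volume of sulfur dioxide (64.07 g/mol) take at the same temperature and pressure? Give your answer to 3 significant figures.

Since effusion rate ∝ 1/√M, t_SO₂/t_H₂O = √(M_SO₂/M_H₂O) = √(64.07/18.02) = √3.555 = 1.886.
So the time for SO₂ is 66.6 × 1.886 = 126 min.

126 min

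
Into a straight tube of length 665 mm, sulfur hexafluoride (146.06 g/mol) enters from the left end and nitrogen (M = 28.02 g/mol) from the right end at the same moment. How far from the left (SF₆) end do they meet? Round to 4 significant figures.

The fronts meet when d_SF₆ + d_N₂ = L with d_SF₆/d_N₂ = √(M_N₂/M_SF₆) (Graham's law). Here √(M_N₂/M_SF₆) = √(28.02/146.06) = 0.4380.
With d_SF₆ + d_N₂ = 665 mm, d_N₂ = 665/(1 + 0.4380) = 462.4 mm.
d_SF₆ = 665 − 462.4 = 202.6 mm.

202.6 mm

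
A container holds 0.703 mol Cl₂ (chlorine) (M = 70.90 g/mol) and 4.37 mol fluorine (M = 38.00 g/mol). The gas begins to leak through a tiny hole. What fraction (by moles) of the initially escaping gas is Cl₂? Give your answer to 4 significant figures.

0.1054

Effusion rate of each component ∝ n_i/√M_i (partial pressure × 1/√M).
Mole fraction of Cl₂ in the effusate = (n_Cl₂/√M_Cl₂) / (n_Cl₂/√M_Cl₂ + n_F₂/√M_F₂)
= (0.703/√70.90) / (0.703/√70.90 + 4.37/√38.00) = 0.08349/(0.08349 + 0.7089) = 0.1054.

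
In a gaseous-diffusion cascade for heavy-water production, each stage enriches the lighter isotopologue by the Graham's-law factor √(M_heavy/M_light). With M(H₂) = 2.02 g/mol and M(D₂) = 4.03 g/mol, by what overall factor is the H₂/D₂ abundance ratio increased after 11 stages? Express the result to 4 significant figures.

44.64

Each stage multiplies the ratio by α = √(4.03/2.02), so after 11 stages the overall factor is α^11 = (4.03/2.02)^(11/2).
= 1.99505^(11/2) = 44.64.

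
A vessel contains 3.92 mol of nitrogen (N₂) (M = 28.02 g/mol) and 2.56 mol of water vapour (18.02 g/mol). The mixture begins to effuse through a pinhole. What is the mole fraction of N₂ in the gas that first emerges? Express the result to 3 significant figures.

Effusion rate of each component ∝ n_i/√M_i (partial pressure × 1/√M).
x_N₂(eff) = (n_N₂/√M_N₂) / (n_N₂/√M_N₂ + n_H₂O/√M_H₂O)
= (3.92/√28.02) / (3.92/√28.02 + 2.56/√18.02) = 0.7405/(0.7405 + 0.6031) = 0.551.

0.551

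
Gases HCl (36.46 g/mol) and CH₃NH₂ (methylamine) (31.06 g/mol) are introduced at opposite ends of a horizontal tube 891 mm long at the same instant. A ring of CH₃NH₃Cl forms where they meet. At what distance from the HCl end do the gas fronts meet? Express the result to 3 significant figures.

428 mm

In equal time, each gas travels a distance ∝ its rate ∝ 1/√M, so d_HCl/d_CH₃NH₂ = √(M_CH₃NH₂/M_HCl) = √(31.06/36.46) = 0.9230.
With d_HCl + d_CH₃NH₂ = 891 mm, d_CH₃NH₂ = 891/(1 + 0.9230) = 463.3 mm.
d_HCl = 891 − 463.3 = 428 mm.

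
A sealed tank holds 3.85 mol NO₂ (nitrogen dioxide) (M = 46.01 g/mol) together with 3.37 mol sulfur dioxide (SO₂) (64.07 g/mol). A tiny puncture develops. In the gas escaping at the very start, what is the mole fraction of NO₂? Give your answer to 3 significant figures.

0.574

Each component's effusion rate ∝ (its partial pressure)·(1/√M) ∝ n_i/√M_i.
So x_NO₂ in the escaping gas = (n_NO₂/√M_NO₂) / Σ(n_i/√M_i)
= (3.85/√46.01) / (3.85/√46.01 + 3.37/√64.07) = 0.5676/(0.5676 + 0.4210) = 0.574.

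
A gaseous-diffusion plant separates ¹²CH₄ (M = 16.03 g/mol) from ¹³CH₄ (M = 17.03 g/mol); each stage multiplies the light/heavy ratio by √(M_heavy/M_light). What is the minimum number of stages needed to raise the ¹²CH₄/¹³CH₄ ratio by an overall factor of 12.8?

Per stage α = (17.03/16.03)^(1/2) = 1.06238^0.5, giving ln α = 0.03026.
Need α^N ≥ 12.8 ⇒ N ≥ ln(12.8) / ln α = 2.549 / 0.03026 = 84.26.
Rounding up, N = 85 stages.

85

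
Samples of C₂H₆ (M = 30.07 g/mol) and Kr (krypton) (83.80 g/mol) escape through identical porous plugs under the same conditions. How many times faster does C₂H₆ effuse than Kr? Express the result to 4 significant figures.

1.669

From Graham's law, rate_C₂H₆/rate_Kr = √(M_Kr/M_C₂H₆) = √(83.80/30.07) = √2.787 = 1.669.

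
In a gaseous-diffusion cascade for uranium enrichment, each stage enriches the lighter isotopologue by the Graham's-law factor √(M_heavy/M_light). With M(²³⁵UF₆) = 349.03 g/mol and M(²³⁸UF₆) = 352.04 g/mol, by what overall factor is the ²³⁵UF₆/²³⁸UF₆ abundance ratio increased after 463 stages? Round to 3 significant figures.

7.30

Overall factor = α^463 with α = √(352.04/349.03), i.e. (352.04/349.03)^(463/2).
= 1.00862^(463/2) = 7.30.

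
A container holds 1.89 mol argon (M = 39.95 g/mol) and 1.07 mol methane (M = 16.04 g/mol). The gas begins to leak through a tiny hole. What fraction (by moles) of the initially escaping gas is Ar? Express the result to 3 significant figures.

0.528

Rate_i ∝ x_i/√M_i (Graham's law weighted by mole fraction), so the effusate composition follows n_i/√M_i.
So x_Ar in the escaping gas = (n_Ar/√M_Ar) / Σ(n_i/√M_i)
= (1.89/√39.95) / (1.89/√39.95 + 1.07/√16.04) = 0.2990/(0.2990 + 0.2672) = 0.528.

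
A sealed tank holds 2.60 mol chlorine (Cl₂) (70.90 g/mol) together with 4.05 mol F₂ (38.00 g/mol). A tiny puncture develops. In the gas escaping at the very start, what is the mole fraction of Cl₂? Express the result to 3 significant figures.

The effusion rate of species i is ∝ p_i/√M_i ∝ n_i/√M_i.
So x_Cl₂ in the escaping gas = (n_Cl₂/√M_Cl₂) / Σ(n_i/√M_i)
= (2.60/√70.90) / (2.60/√70.90 + 4.05/√38.00) = 0.3088/(0.3088 + 0.6570) = 0.320.

0.320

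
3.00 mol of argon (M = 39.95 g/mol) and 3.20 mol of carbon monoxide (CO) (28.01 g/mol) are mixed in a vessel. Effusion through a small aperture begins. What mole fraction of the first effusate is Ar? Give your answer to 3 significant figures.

The effusion rate of species i is ∝ p_i/√M_i ∝ n_i/√M_i.
Mole fraction of Ar in the effusate = (n_Ar/√M_Ar) / (n_Ar/√M_Ar + n_CO/√M_CO)
= (3.00/√39.95) / (3.00/√39.95 + 3.20/√28.01) = 0.4746/(0.4746 + 0.6046) = 0.440.

0.440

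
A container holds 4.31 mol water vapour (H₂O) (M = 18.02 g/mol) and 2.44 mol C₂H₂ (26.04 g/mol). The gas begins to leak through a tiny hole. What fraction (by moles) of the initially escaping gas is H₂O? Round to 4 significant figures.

The effusion rate of species i is ∝ p_i/√M_i ∝ n_i/√M_i.
Mole fraction of H₂O in the effusate = (n_H₂O/√M_H₂O) / (n_H₂O/√M_H₂O + n_C₂H₂/√M_C₂H₂)
= (4.31/√18.02) / (4.31/√18.02 + 2.44/√26.04) = 1.015/(1.015 + 0.4782) = 0.6798.

0.6798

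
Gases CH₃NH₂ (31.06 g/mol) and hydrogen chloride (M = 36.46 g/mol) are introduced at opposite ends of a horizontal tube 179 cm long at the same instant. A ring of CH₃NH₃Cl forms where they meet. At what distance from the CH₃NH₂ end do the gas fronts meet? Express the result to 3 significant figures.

93.1 cm

The fronts meet when d_CH₃NH₂ + d_HCl = L with d_CH₃NH₂/d_HCl = √(M_HCl/M_CH₃NH₂) (Graham's law). Here √(M_HCl/M_CH₃NH₂) = √(36.46/31.06) = 1.083.
With d_CH₃NH₂ + d_HCl = 179 cm, d_HCl = 179/(1 + 1.083) = 85.92 cm.
d_CH₃NH₂ = 179 − 85.92 = 93.1 cm.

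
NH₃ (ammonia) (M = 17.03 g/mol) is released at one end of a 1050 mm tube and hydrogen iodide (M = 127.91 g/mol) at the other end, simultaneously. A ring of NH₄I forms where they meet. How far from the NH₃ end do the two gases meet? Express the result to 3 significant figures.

The fronts meet when d_NH₃ + d_HI = L with d_NH₃/d_HI = √(M_HI/M_NH₃) (Graham's law). Here √(M_HI/M_NH₃) = √(127.91/17.03) = 2.741.
With d_NH₃ + d_HI = 1050 mm, d_HI = 1050/(1 + 2.741) = 280.7 mm.
d_NH₃ = 1050 − 280.7 = 769 mm.

769 mm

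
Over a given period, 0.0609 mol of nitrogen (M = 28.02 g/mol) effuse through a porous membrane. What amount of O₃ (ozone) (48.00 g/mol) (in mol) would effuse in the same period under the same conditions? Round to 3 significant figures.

Since effusion rate ∝ 1/√M, rate_O₃/rate_N₂ = √(M_N₂/M_O₃) = √(28.02/48.00) = √0.5837 = 0.7640.
So the amount for O₃ is 0.0609 × 0.7640 = 0.0465 mol.

0.0465 mol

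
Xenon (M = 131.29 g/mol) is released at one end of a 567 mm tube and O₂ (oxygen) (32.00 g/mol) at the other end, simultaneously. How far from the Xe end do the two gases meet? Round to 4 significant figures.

The fronts meet when d_Xe + d_O₂ = L with d_Xe/d_O₂ = √(M_O₂/M_Xe) (Graham's law). Here √(M_O₂/M_Xe) = √(32.00/131.29) = 0.4937.
With d_Xe + d_O₂ = 567 mm, d_O₂ = 567/(1 + 0.4937) = 379.6 mm.
d_Xe = 567 − 379.6 = 187.4 mm.

187.4 mm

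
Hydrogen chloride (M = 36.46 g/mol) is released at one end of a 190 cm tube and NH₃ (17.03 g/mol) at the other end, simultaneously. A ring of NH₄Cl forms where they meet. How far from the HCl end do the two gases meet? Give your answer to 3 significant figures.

77.1 cm

In equal time, each gas travels a distance ∝ its rate ∝ 1/√M, so d_HCl/d_NH₃ = √(M_NH₃/M_HCl) = √(17.03/36.46) = 0.6834.
With d_HCl + d_NH₃ = 190 cm, d_NH₃ = 190/(1 + 0.6834) = 112.9 cm.
d_HCl = 190 − 112.9 = 77.1 cm.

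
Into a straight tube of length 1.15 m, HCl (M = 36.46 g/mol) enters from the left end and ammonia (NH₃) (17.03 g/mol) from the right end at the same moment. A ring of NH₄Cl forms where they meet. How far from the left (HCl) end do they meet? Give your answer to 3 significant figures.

0.467 m

In equal time, each gas travels a distance ∝ its rate ∝ 1/√M, so d_HCl/d_NH₃ = √(M_NH₃/M_HCl) = √(17.03/36.46) = 0.6834.
With d_HCl + d_NH₃ = 1.15 m, d_NH₃ = 1.15/(1 + 0.6834) = 0.6831 m.
d_HCl = 1.15 − 0.6831 = 0.467 m.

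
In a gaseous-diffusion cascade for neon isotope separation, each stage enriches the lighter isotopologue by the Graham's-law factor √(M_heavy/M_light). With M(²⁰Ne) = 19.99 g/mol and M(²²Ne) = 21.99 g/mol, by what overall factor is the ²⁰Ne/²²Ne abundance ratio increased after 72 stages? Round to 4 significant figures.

30.96

Overall factor = α^72 with α = √(21.99/19.99), i.e. (21.99/19.99)^(72/2).
= 1.10005^36 = 30.96.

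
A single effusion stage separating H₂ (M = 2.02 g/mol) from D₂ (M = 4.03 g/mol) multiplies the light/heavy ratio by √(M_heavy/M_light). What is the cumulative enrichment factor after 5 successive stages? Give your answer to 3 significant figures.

After 5 stages the ratio has grown by (√(4.03/2.02))^5 = (4.03/2.02)^(5/2).
= 1.99505^(5/2) = 5.62.

5.62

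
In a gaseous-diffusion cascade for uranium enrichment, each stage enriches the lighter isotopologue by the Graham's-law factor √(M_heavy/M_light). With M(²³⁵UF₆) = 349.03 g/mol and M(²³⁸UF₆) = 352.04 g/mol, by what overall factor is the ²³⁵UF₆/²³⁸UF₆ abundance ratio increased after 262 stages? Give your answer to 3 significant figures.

Each stage multiplies the ratio by α = √(352.04/349.03), so after 262 stages the overall factor is α^262 = (352.04/349.03)^(262/2).
= 1.00862^131 = 3.08.

3.08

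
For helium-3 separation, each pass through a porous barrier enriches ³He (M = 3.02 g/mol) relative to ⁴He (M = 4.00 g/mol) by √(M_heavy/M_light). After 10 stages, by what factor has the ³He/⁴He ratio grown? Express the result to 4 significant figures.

The single-stage factor is √(M_heavy/M_light), so 10 stages give [√(4.00/3.02)]^10 = (4.00/3.02)^(10/2).
= 1.32450^5 = 4.076.

4.076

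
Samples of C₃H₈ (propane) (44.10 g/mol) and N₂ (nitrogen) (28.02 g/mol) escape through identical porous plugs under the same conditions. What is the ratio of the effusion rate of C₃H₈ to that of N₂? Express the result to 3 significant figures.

0.797

Graham's law gives rate_C₃H₈/rate_N₂ = √(M_N₂/M_C₃H₈) = √(28.02/44.10) = √0.6354 = 0.797.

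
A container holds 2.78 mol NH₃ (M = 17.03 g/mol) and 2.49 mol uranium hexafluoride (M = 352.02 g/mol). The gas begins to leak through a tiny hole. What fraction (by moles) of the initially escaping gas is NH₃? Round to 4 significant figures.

Rate_i ∝ x_i/√M_i (Graham's law weighted by mole fraction), so the effusate composition follows n_i/√M_i.
So x_NH₃ in the escaping gas = (n_NH₃/√M_NH₃) / Σ(n_i/√M_i)
= (2.78/√17.03) / (2.78/√17.03 + 2.49/√352.02) = 0.6737/(0.6737 + 0.1327) = 0.8354.

0.8354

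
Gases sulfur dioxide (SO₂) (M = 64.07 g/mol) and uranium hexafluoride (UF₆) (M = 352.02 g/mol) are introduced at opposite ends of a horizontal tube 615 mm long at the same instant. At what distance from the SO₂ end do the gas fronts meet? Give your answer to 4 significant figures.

431.1 mm

The fronts meet when d_SO₂ + d_UF₆ = L with d_SO₂/d_UF₆ = √(M_UF₆/M_SO₂) (Graham's law). Here √(M_UF₆/M_SO₂) = √(352.02/64.07) = 2.344.
With d_SO₂ + d_UF₆ = 615 mm, d_UF₆ = 615/(1 + 2.344) = 183.9 mm.
d_SO₂ = 615 − 183.9 = 431.1 mm.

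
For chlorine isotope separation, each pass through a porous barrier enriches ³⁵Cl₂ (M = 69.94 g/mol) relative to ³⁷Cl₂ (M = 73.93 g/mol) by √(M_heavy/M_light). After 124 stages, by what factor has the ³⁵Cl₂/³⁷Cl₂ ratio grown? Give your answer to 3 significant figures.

The single-stage factor is √(M_heavy/M_light), so 124 stages give [√(73.93/69.94)]^124 = (73.93/69.94)^(124/2).
= 1.05705^62 = 31.2.

31.2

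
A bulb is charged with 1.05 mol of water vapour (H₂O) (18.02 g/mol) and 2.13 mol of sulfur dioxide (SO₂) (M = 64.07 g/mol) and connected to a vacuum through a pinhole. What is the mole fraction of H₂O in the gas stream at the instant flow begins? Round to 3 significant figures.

Each component's effusion rate ∝ (its partial pressure)·(1/√M) ∝ n_i/√M_i.
Mole fraction of H₂O in the effusate = (n_H₂O/√M_H₂O) / (n_H₂O/√M_H₂O + n_SO₂/√M_SO₂)
= (1.05/√18.02) / (1.05/√18.02 + 2.13/√64.07) = 0.2473/(0.2473 + 0.2661) = 0.482.

0.482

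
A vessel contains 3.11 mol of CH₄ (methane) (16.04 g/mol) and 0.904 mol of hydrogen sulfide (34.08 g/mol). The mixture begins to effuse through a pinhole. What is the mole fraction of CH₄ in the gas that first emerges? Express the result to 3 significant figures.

The effusion rate of species i is ∝ p_i/√M_i ∝ n_i/√M_i.
So x_CH₄ in the escaping gas = (n_CH₄/√M_CH₄) / Σ(n_i/√M_i)
= (3.11/√16.04) / (3.11/√16.04 + 0.904/√34.08) = 0.7765/(0.7765 + 0.1549) = 0.834.

0.834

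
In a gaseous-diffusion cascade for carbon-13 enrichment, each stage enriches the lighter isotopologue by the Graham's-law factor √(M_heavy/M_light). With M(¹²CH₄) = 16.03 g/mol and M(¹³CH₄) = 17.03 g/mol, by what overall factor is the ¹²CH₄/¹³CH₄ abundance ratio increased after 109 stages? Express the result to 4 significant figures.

27.06

The single-stage factor is √(M_heavy/M_light), so 109 stages give [√(17.03/16.03)]^109 = (17.03/16.03)^(109/2).
= 1.06238^(109/2) = 27.06.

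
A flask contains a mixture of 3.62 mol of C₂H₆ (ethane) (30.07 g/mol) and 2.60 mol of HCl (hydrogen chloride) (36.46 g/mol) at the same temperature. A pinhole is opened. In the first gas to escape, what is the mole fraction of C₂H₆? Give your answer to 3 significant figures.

Each component's effusion rate ∝ (its partial pressure)·(1/√M) ∝ n_i/√M_i.
x_C₂H₆(eff) = (n_C₂H₆/√M_C₂H₆) / (n_C₂H₆/√M_C₂H₆ + n_HCl/√M_HCl)
= (3.62/√30.07) / (3.62/√30.07 + 2.60/√36.46) = 0.6601/(0.6601 + 0.4306) = 0.605.

0.605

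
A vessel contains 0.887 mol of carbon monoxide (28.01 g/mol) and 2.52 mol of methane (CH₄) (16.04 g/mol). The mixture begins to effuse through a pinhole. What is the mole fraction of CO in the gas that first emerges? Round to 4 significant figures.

Effusion rate of each component ∝ n_i/√M_i (partial pressure × 1/√M).
So x_CO in the escaping gas = (n_CO/√M_CO) / Σ(n_i/√M_i)
= (0.887/√28.01) / (0.887/√28.01 + 2.52/√16.04) = 0.1676/(0.1676 + 0.6292) = 0.2103.

0.2103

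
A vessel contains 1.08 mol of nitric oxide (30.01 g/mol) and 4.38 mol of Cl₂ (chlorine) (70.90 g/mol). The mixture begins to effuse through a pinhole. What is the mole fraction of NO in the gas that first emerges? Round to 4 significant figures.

Effusion rate of each component ∝ n_i/√M_i (partial pressure × 1/√M).
So x_NO in the escaping gas = (n_NO/√M_NO) / Σ(n_i/√M_i)
= (1.08/√30.01) / (1.08/√30.01 + 4.38/√70.90) = 0.1971/(0.1971 + 0.5202) = 0.2748.

0.2748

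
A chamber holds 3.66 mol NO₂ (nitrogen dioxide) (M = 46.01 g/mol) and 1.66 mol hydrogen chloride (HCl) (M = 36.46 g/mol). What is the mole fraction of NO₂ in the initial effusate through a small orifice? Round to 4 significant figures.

0.6625

The effusion rate of species i is ∝ p_i/√M_i ∝ n_i/√M_i.
Mole fraction of NO₂ in the effusate = (n_NO₂/√M_NO₂) / (n_NO₂/√M_NO₂ + n_HCl/√M_HCl)
= (3.66/√46.01) / (3.66/√46.01 + 1.66/√36.46) = 0.5396/(0.5396 + 0.2749) = 0.6625.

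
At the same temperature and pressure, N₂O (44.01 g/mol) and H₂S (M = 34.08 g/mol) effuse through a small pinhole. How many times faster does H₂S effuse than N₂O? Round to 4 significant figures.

Since effusion rate ∝ 1/√M, rate_H₂S/rate_N₂O = √(M_N₂O/M_H₂S) = √(44.01/34.08) = √1.291 = 1.136.

1.136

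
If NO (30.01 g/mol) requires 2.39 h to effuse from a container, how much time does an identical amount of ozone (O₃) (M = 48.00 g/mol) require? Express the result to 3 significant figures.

By Graham's law, t_O₃/t_NO = √(M_O₃/M_NO) = √(48.00/30.01) = √1.599 = 1.265.
So the time for O₃ is 2.39 × 1.265 = 3.02 h.

3.02 h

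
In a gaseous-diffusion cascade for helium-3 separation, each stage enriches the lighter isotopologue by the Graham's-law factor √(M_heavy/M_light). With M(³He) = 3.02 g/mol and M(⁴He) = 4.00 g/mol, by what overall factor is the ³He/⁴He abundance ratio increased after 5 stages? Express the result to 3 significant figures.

Overall factor = α^5 with α = √(4.00/3.02), i.e. (4.00/3.02)^(5/2).
= 1.32450^(5/2) = 2.02.

2.02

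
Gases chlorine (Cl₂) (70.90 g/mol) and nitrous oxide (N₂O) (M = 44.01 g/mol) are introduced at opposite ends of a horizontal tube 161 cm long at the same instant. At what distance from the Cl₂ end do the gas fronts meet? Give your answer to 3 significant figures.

70.9 cm

In equal time, each gas travels a distance ∝ its rate ∝ 1/√M, so d_Cl₂/d_N₂O = √(M_N₂O/M_Cl₂) = √(44.01/70.90) = 0.7879.
With d_Cl₂ + d_N₂O = 161 cm, d_N₂O = 161/(1 + 0.7879) = 90.05 cm.
d_Cl₂ = 161 − 90.05 = 70.9 cm.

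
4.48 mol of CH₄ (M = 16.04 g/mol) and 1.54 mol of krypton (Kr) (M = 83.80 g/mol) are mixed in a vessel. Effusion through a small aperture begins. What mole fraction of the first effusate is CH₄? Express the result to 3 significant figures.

Effusion rate of each component ∝ n_i/√M_i (partial pressure × 1/√M).
So x_CH₄ in the escaping gas = (n_CH₄/√M_CH₄) / Σ(n_i/√M_i)
= (4.48/√16.04) / (4.48/√16.04 + 1.54/√83.80) = 1.119/(1.119 + 0.1682) = 0.869.

0.869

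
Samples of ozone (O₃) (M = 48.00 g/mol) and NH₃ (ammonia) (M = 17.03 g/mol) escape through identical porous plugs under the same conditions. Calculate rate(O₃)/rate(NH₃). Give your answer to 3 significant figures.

0.596

From Graham's law, rate_O₃/rate_NH₃ = √(M_NH₃/M_O₃) = √(17.03/48.00) = √0.3548 = 0.596.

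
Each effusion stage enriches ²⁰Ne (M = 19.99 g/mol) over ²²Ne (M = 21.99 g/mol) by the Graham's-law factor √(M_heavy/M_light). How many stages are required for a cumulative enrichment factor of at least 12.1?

53

Single-stage factor α = √(21.99/19.99), so ln α = ½ ln(1.10005) = 0.04768.
Need α^N ≥ 12.1 ⇒ N ≥ ln(12.1) / ln α = 2.493 / 0.04768 = 52.29.
So at least 53 stages are needed.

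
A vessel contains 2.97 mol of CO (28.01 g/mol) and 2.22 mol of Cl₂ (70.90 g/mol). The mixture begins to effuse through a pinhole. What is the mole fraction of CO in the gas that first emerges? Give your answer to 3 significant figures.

Effusion rate of each component ∝ n_i/√M_i (partial pressure × 1/√M).
So x_CO in the escaping gas = (n_CO/√M_CO) / Σ(n_i/√M_i)
= (2.97/√28.01) / (2.97/√28.01 + 2.22/√70.90) = 0.5612/(0.5612 + 0.2637) = 0.680.

0.680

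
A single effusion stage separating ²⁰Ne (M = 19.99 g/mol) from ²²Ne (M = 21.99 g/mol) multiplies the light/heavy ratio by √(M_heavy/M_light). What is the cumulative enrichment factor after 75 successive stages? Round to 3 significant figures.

Overall factor = α^75 with α = √(21.99/19.99), i.e. (21.99/19.99)^(75/2).
= 1.10005^(75/2) = 35.7.

35.7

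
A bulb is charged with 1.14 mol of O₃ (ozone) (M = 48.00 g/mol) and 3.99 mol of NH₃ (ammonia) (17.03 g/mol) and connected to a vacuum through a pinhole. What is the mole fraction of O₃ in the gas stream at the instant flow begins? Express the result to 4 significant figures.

0.1454

Effusion rate of each component ∝ n_i/√M_i (partial pressure × 1/√M).
Mole fraction of O₃ in the effusate = (n_O₃/√M_O₃) / (n_O₃/√M_O₃ + n_NH₃/√M_NH₃)
= (1.14/√48.00) / (1.14/√48.00 + 3.99/√17.03) = 0.1645/(0.1645 + 0.9669) = 0.1454.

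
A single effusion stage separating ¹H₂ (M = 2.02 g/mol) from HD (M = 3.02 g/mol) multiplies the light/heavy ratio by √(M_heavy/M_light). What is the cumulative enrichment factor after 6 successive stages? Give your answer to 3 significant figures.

After 6 stages the ratio has grown by (√(3.02/2.02))^6 = (3.02/2.02)^(6/2).
= 1.49505^3 = 3.34.

3.34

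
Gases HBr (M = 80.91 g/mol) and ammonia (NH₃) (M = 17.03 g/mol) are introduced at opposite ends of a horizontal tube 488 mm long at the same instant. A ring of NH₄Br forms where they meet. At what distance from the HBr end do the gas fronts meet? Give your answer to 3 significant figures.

153 mm

Graham's law gives d_HBr/d_NH₃ = rate_HBr/rate_NH₃ = √(M_NH₃/M_HBr) = √(17.03/80.91) = 0.4588.
With d_HBr + d_NH₃ = 488 mm, d_NH₃ = 488/(1 + 0.4588) = 334.5 mm.
d_HBr = 488 − 334.5 = 153 mm.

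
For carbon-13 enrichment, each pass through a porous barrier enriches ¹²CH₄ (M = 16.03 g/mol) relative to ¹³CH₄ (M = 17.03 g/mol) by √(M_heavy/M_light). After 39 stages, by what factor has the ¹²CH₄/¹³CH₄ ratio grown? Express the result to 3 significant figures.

3.25

Overall factor = α^39 with α = √(17.03/16.03), i.e. (17.03/16.03)^(39/2).
= 1.06238^(39/2) = 3.25.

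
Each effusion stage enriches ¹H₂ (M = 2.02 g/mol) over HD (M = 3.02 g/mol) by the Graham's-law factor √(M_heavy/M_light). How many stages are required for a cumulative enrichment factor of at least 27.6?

Per stage α = (3.02/2.02)^(1/2) = 1.49505^0.5, giving ln α = 0.2011.
Need α^N ≥ 27.6 ⇒ N ≥ ln(27.6) / ln α = 3.318 / 0.2011 = 16.50.
Rounding up, N = 17 stages.

17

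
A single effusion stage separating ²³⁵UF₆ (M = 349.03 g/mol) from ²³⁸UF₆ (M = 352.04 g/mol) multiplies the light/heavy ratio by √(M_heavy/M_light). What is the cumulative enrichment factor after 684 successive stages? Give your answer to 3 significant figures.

18.9

The single-stage factor is √(M_heavy/M_light), so 684 stages give [√(352.04/349.03)]^684 = (352.04/349.03)^(684/2).
= 1.00862^342 = 18.9.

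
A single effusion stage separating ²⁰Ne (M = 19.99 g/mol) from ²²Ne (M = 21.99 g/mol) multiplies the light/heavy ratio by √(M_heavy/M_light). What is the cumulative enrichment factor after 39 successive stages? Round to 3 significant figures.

The single-stage factor is √(M_heavy/M_light), so 39 stages give [√(21.99/19.99)]^39 = (21.99/19.99)^(39/2).
= 1.10005^(39/2) = 6.42.

6.42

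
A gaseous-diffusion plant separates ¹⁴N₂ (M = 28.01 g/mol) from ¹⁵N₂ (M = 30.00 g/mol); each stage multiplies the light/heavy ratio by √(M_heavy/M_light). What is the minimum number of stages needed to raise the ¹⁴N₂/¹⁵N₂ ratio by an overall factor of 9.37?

Single-stage factor α = √(30.00/28.01), so ln α = ½ ln(1.07105) = 0.03432.
Need α^N ≥ 9.37 ⇒ N ≥ ln(9.37) / ln α = 2.238 / 0.03432 = 65.20.
Minimum whole number of stages: N = 66.

66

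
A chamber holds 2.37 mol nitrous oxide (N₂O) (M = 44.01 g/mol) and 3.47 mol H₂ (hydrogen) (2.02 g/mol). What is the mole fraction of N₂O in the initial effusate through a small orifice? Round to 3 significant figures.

Each component's effusion rate ∝ (its partial pressure)·(1/√M) ∝ n_i/√M_i.
So x_N₂O in the escaping gas = (n_N₂O/√M_N₂O) / Σ(n_i/√M_i)
= (2.37/√44.01) / (2.37/√44.01 + 3.47/√2.02) = 0.3573/(0.3573 + 2.441) = 0.128.

0.128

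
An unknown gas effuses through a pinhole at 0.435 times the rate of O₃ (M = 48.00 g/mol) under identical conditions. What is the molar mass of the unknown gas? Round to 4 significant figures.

253.7 g/mol

By Graham's law, rate_X/rate_O₃ = √(M_O₃/M_X).
0.435 = √(48.00/M_X)
M_X = 48.00 / 0.435² = 48.00 / 0.1892 = 253.7 g/mol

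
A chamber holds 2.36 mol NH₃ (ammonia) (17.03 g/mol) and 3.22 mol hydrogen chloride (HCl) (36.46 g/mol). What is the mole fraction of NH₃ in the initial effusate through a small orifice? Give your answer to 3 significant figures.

Effusion rate of each component ∝ n_i/√M_i (partial pressure × 1/√M).
So x_NH₃ in the escaping gas = (n_NH₃/√M_NH₃) / Σ(n_i/√M_i)
= (2.36/√17.03) / (2.36/√17.03 + 3.22/√36.46) = 0.5719/(0.5719 + 0.5333) = 0.517.

0.517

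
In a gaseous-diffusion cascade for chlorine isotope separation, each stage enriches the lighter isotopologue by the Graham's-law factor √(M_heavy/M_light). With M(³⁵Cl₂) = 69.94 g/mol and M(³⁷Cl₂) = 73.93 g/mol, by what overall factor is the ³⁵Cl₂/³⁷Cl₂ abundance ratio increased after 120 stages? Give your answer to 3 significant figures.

27.9

After 120 stages the ratio has grown by (√(73.93/69.94))^120 = (73.93/69.94)^(120/2).
= 1.05705^60 = 27.9.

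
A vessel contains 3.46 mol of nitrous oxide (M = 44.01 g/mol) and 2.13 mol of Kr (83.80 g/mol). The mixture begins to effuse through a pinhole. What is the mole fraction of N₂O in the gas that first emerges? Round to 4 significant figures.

0.6915

Rate_i ∝ x_i/√M_i (Graham's law weighted by mole fraction), so the effusate composition follows n_i/√M_i.
x_N₂O(eff) = (n_N₂O/√M_N₂O) / (n_N₂O/√M_N₂O + n_Kr/√M_Kr)
= (3.46/√44.01) / (3.46/√44.01 + 2.13/√83.80) = 0.5216/(0.5216 + 0.2327) = 0.6915.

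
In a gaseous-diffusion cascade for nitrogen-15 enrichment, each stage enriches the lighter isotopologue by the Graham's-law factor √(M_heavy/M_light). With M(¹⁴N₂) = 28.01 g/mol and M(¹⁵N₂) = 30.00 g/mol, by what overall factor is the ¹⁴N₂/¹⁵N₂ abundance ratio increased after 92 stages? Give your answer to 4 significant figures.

23.51

Each stage multiplies the ratio by α = √(30.00/28.01), so after 92 stages the overall factor is α^92 = (30.00/28.01)^(92/2).
= 1.07105^46 = 23.51.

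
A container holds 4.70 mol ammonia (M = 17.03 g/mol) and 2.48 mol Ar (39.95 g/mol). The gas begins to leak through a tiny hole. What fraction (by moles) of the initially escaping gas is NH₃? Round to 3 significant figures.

0.744

Each component's effusion rate ∝ (its partial pressure)·(1/√M) ∝ n_i/√M_i.
Mole fraction of NH₃ in the effusate = (n_NH₃/√M_NH₃) / (n_NH₃/√M_NH₃ + n_Ar/√M_Ar)
= (4.70/√17.03) / (4.70/√17.03 + 2.48/√39.95) = 1.139/(1.139 + 0.3924) = 0.744.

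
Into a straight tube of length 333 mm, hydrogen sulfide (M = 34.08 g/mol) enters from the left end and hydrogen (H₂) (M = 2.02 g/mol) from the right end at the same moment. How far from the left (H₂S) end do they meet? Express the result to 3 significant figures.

The fronts meet when d_H₂S + d_H₂ = L with d_H₂S/d_H₂ = √(M_H₂/M_H₂S) (Graham's law). Here √(M_H₂/M_H₂S) = √(2.02/34.08) = 0.2435.
With d_H₂S + d_H₂ = 333 mm, d_H₂ = 333/(1 + 0.2435) = 267.8 mm.
d_H₂S = 333 − 267.8 = 65.2 mm.

65.2 mm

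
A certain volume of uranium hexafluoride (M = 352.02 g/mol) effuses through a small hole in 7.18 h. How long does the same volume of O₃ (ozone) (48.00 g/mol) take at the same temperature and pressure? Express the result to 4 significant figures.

2.651 h

Using Graham's law: t_O₃/t_UF₆ = √(M_O₃/M_UF₆) = √(48.00/352.02) = √0.1364 = 0.3693.
So the time for O₃ is 7.18 × 0.3693 = 2.651 h.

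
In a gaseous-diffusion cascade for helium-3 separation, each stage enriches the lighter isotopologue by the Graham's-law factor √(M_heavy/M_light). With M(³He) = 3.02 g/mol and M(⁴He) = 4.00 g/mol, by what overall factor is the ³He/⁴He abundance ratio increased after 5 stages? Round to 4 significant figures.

2.019

After 5 stages the ratio has grown by (√(4.00/3.02))^5 = (4.00/3.02)^(5/2).
= 1.32450^(5/2) = 2.019.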